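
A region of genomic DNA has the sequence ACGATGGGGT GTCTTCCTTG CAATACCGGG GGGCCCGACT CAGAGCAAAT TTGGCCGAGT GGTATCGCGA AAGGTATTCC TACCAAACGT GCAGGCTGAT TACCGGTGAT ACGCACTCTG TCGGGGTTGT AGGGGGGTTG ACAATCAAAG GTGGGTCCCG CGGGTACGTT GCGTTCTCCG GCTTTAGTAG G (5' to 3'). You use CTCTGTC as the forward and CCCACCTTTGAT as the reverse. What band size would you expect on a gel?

Scanning the template, CTCTGTC occurs at positions 116–122; this primer anneals to the bottom strand there with its 3' end pointing downstream.
Reverse complement of the reverse primer: ATCAAAGGTGGG. This occurs on the top strand at positions 144–155.
The product runs from position 116 to position 155, so its length is 155 − 116 + 1 = 40 bp.

40 bp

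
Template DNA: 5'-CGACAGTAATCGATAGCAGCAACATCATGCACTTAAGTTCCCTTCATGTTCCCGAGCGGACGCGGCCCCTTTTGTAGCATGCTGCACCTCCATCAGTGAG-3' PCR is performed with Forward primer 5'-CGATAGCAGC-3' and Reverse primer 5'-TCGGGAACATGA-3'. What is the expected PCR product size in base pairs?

45 bp

Scanning the template, CGATAGCAGC occurs at positions 11–20; this primer anneals to the bottom strand there with its 3' end pointing downstream.
Taking the reverse complement of TCGGGAACATGA gives TCATGTTCCCGA, found at positions 44–55 on the template; the primer anneals here to the top strand with its 3' end pointing upstream.
Amplicon spans positions 11–55: 45 bp.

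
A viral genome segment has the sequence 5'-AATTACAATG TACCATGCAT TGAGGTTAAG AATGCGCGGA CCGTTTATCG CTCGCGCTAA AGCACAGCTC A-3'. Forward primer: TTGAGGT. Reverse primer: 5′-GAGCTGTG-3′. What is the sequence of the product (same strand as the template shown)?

Scanning the template, TTGAGGT occurs at positions 20–26; this primer anneals to the bottom strand there with its 3' end pointing downstream.
The reverse primer's reverse complement is CACAGCTC, which matches the template at positions 63–70.
The product is the template from position 20 through 70 (51 bp).

5'-TTGAGGTTAAGAATGCGCGGACCGTTTATCGCTCGCGCTAAAGCACAGCTC-3'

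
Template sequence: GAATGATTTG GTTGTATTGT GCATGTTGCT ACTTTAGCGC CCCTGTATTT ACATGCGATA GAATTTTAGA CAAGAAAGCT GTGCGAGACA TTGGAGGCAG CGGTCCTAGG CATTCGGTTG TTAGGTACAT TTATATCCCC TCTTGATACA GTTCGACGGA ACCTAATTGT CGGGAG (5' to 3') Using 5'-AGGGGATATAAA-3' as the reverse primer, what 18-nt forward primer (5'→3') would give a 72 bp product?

The reverse primer's reverse complement TTTATATCCCCT matches the template at positions 130–141, so the product ends at position 141.
A 72 bp product then starts at position 141 − 72 + 1 = 70.
The forward primer is identical to the top strand there: ACAAGAAAGCTGTGCGAG.

5'-ACAAGAAAGCTGTGCGAG-3'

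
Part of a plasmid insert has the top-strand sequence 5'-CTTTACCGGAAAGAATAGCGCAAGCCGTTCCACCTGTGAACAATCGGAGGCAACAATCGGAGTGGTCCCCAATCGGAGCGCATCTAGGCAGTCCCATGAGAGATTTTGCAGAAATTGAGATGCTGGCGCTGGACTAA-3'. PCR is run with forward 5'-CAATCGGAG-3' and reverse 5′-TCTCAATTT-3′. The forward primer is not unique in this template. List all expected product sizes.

80 bp, 67 bp, 51 bp

The forward primer CAATCGGAG matches the top strand at positions 41–49, 54–62, 70–78.
The reverse primer's reverse complement is AAATTGAGA, matching at positions 112–120.
Each forward site pairs with the reverse site to give a product ending at position 120: sizes 80, 67, 51 bp.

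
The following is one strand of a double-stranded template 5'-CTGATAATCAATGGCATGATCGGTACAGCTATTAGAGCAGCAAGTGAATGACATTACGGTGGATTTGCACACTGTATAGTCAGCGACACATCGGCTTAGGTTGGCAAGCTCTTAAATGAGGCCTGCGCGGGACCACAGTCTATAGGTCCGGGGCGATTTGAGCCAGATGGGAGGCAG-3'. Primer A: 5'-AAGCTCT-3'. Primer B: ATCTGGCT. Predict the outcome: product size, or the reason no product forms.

Primer A (AAGCTCT) matches the top strand at positions 106–112; it acts as a forward primer.
Primer B's reverse complement is AGCCAGAT, matching the top strand at positions 161–168; it acts as a reverse primer.
The 3' ends face each other across positions 106–168, giving a 63 bp product.

Yes — a 63 bp product.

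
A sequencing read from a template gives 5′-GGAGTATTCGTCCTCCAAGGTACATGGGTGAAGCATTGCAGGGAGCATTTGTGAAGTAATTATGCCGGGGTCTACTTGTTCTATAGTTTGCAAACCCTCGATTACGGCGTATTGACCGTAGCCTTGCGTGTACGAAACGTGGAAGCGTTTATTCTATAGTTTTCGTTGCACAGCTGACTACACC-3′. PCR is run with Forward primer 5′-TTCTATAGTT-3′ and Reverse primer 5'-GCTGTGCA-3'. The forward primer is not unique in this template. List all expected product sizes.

96 bp, 23 bp

The forward primer TTCTATAGTT matches the top strand at positions 79–88, 152–161.
The reverse primer's reverse complement is TGCACAGC, matching at positions 167–174.
Each forward site pairs with the reverse site to give a product ending at position 174: sizes 96, 23 bp.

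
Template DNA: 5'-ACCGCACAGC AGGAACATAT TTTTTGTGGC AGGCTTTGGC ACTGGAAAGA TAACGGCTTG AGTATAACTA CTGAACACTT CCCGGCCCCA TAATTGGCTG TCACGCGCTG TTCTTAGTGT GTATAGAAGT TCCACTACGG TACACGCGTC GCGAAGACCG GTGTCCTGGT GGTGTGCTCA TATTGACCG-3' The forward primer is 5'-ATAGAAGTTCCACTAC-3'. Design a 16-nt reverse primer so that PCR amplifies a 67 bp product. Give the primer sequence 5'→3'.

The forward primer binds at positions 123–138, so a 67 bp product ends at position 123 + 67 − 1 = 189.
The reverse primer anneals to the top strand over positions 174–189, i.e. to GTGCTCATATTGACCG.
Its sequence written 5'→3' is the reverse complement: CGGTCAATATGAGCAC.

5'-CGGTCAATATGAGCAC-3'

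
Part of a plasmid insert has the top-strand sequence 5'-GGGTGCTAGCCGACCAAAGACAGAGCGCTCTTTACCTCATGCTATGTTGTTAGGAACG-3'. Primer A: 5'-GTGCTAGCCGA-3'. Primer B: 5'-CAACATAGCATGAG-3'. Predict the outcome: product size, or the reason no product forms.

Yes — a 47 bp product.

Primer A (GTGCTAGCCGA) matches the top strand at positions 3–13; it acts as a forward primer.
Primer B's reverse complement is CTCATGCTATGTTG, matching the top strand at positions 36–49; it acts as a reverse primer.
The 3' ends face each other across positions 3–49, giving a 47 bp product.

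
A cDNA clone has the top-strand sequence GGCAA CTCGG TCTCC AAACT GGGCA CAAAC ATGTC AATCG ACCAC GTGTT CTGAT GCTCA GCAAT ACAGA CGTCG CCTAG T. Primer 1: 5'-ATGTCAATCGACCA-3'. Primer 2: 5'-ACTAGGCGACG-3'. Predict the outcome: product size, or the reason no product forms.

Primer 1 (ATGTCAATCGACCA) matches the top strand at positions 31–44; it acts as a forward primer.
Primer 2's reverse complement is CGTCGCCTAGT, matching the top strand at positions 71–81; it acts as a reverse primer.
The 3' ends face each other across positions 31–81, giving a 51 bp product.

Yes — a 51 bp product.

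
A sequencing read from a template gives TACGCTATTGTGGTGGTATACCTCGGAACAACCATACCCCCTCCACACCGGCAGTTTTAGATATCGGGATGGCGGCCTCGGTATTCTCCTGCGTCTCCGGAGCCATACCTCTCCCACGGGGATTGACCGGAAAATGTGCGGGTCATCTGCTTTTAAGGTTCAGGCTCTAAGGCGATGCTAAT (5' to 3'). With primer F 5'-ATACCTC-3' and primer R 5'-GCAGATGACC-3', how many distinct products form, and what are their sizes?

The forward primer ATACCTC matches the top strand at positions 18–24, 105–111.
The reverse primer's reverse complement is GGTCATCTGC, matching at positions 141–150.
Each forward site pairs with the reverse site to give a product ending at position 150: sizes 133, 46 bp.

Two products: 133 bp, 46 bp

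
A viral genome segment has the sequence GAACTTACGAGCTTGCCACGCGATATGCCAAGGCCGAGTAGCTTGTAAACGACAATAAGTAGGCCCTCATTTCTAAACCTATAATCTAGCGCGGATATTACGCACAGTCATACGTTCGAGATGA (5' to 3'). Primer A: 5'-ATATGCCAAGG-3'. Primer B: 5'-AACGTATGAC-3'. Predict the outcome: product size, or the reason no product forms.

Yes — a 94 bp product.

Primer A (ATATGCCAAGG) matches the top strand at positions 23–33; it acts as a forward primer.
Primer B's reverse complement is GTCATACGTT, matching the top strand at positions 107–116; it acts as a reverse primer.
The 3' ends face each other across positions 23–116, giving a 94 bp product.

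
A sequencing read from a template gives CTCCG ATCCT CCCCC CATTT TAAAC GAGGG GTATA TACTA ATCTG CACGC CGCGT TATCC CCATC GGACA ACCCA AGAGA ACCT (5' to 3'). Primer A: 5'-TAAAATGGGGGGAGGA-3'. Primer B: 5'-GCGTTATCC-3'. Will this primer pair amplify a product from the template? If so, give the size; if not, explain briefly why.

No product — the primers' 3' ends point away from each other.

Primer A (TAAAATGGGGGGAGGA) has reverse complement TCCTCCCCCCATTTTA, which matches the top strand at positions 7–22; primer A anneals to the top strand there with its 3' end pointing upstream toward position 7.
Primer B (GCGTTATCC) matches the top strand directly at positions 52–60; it anneals to the bottom strand with its 3' end pointing downstream toward position 60.
The 3' ends diverge (primer A extends toward position 1, primer B toward position 84), so the primers never converge on a shared product.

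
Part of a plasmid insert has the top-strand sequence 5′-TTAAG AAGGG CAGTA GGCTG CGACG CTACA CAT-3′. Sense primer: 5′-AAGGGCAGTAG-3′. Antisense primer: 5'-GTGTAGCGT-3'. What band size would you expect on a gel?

26 bp

The forward primer matches the template at positions 6–16.
The reverse primer's reverse complement is ACGCTACAC, which matches the template at positions 23–31.
Product length = (reverse-primer end) − (forward-primer start) + 1 = 31 − 6 + 1 = 26 bp.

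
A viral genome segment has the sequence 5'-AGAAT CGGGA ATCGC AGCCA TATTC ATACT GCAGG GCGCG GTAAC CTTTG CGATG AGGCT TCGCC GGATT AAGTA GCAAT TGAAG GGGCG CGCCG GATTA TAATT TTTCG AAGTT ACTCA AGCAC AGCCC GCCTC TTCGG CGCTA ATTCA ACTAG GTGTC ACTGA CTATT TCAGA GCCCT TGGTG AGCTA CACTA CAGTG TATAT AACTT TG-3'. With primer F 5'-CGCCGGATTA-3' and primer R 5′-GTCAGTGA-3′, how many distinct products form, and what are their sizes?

The forward primer CGCCGGATTA matches the top strand at positions 62–71, 91–100.
The reverse primer's reverse complement is TCACTGAC, matching at positions 159–166.
Each forward site pairs with the reverse site to give a product ending at position 166: sizes 105, 76 bp.

Two products: 105 bp, 76 bp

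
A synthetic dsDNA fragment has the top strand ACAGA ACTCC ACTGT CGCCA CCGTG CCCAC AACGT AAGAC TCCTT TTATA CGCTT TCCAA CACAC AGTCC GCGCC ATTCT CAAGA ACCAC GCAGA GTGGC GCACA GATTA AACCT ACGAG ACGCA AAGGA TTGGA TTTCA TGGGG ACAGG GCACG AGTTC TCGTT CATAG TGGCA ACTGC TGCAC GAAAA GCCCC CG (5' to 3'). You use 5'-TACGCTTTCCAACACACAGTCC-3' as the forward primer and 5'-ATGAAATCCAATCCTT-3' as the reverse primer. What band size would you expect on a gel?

93 bp

Scanning the template, TACGCTTTCCAACACACAGTCC occurs at positions 49–70; this primer anneals to the bottom strand there with its 3' end pointing downstream.
Reverse complement of the reverse primer: AAGGATTGGATTTCAT. This occurs on the top strand at positions 126–141.
Amplicon spans positions 49–141: 93 bp.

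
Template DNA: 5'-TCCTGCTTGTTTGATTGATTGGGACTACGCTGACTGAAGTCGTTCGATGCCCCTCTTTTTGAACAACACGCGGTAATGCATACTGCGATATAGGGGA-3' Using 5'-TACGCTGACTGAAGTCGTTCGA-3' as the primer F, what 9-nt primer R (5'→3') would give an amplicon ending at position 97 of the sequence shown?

5'-TCCCCTATA-3'

The forward primer binds at positions 26–47; the product's 3' end on the top strand is position 97.
The reverse primer anneals to the top strand over positions 89–97, i.e. to TATAGGGGA.
Its sequence written 5'→3' is the reverse complement: TCCCCTATA.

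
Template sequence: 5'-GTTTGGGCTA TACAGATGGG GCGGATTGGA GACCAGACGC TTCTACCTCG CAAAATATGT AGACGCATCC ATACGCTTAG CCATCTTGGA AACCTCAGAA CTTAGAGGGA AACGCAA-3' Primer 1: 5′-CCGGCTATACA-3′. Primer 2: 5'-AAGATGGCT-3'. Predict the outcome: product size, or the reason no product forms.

Primer 1 (CCGGCTATACA) does not match the top strand, and its reverse complement TGTATAGCCGG does not match either.
With no annealing site for primer 1, no amplification occurs.

No product — primer 1 has no binding site in the template.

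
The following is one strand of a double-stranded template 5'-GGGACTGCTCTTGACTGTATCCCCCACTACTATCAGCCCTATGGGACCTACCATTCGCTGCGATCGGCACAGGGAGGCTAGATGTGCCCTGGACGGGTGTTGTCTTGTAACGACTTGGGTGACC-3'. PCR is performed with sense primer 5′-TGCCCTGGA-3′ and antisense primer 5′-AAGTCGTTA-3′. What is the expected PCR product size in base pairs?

Forward primer TGCCCTGGA is found on the top strand at positions 85–93.
The reverse primer's reverse complement is TAACGACTT, which matches the template at positions 108–116.
Product length = (reverse-primer end) − (forward-primer start) + 1 = 116 − 85 + 1 = 32 bp.

32 bp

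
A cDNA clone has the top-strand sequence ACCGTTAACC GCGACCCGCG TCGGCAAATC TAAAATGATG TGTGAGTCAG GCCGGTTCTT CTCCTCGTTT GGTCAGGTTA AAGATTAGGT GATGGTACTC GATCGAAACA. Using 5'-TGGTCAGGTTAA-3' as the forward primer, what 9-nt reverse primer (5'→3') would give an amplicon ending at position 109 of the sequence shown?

5'-GTTTCGATC-3'

The forward primer binds at positions 70–81; the product's 3' end on the top strand is position 109.
The reverse primer anneals to the top strand over positions 101–109, i.e. to GATCGAAAC.
Its sequence written 5'→3' is the reverse complement: GTTTCGATC.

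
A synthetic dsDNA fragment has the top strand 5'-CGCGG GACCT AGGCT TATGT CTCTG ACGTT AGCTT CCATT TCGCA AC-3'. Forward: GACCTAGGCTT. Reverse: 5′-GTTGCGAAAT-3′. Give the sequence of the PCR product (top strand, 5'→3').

5'-GACCTAGGCTTATGTCTCTGACGTTAGCTTCCATTTCGCAAC-3'

The forward primer matches the template at positions 6–16.
Reverse complement of the reverse primer: ATTTCGCAAC. This occurs on the top strand at positions 38–47.
The product is the template from position 6 through 47 (42 bp).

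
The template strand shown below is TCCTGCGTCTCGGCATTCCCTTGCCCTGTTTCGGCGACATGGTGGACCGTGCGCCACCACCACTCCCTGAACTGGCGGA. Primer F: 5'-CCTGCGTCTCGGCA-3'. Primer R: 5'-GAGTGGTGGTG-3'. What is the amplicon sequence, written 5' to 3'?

5'-CCTGCGTCTCGGCATTCCCTTGCCCTGTTTCGGCGACATGGTGGACCGTGCGCCACCACCACTC-3'

Forward primer CCTGCGTCTCGGCA is found on the top strand at positions 2–15.
The reverse primer's reverse complement is CACCACCACTC, which matches the template at positions 55–65.
The product is the template from position 2 through 65 (64 bp).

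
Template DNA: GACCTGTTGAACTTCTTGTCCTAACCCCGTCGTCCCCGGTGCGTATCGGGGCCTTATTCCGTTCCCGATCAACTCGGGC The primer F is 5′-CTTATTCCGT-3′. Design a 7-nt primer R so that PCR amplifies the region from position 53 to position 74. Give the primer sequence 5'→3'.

The product's 3' end on the top strand is position 74.
The reverse primer anneals to the top strand over positions 68–74, i.e. to ATCAACT.
Its sequence written 5'→3' is the reverse complement: AGTTGAT.

5'-AGTTGAT-3'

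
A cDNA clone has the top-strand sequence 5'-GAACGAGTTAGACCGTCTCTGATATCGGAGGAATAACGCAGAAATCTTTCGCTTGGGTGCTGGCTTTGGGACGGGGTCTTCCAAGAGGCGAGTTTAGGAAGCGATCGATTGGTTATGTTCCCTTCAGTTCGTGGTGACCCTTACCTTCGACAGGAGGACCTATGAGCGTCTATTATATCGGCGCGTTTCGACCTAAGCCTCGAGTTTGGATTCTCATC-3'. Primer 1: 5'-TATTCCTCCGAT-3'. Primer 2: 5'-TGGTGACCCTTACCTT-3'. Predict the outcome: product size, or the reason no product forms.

Primer 1 (TATTCCTCCGAT) has reverse complement ATCGGAGGAATA, which matches the top strand at positions 24–35; primer 1 anneals to the top strand there with its 3' end pointing upstream toward position 24.
Primer 2 (TGGTGACCCTTACCTT) matches the top strand directly at positions 132–147; it anneals to the bottom strand with its 3' end pointing downstream toward position 147.
The 3' ends diverge (primer 1 extends toward position 1, primer 2 toward position 218), so the primers never converge on a shared product.

No product — the primers' 3' ends point away from each other.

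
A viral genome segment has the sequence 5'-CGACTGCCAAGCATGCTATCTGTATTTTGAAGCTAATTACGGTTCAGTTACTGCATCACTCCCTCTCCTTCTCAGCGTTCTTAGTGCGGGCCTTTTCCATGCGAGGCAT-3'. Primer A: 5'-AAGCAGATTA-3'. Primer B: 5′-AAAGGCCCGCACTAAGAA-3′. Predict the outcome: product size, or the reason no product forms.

Primer A (AAGCAGATTA) does not match the top strand, and its reverse complement TAATCTGCTT does not match either.
With no annealing site for primer A, no amplification occurs.

No product — primer A has no binding site in the template.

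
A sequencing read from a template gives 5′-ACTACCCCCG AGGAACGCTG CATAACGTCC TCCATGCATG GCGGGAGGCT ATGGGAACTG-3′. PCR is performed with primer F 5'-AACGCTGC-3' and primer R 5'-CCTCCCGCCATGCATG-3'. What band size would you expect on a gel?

35 bp

The forward primer matches the template at positions 14–21.
Taking the reverse complement of CCTCCCGCCATGCATG gives CATGCATGGCGGGAGG, found at positions 33–48 on the template; the primer anneals here to the top strand with its 3' end pointing upstream.
The product runs from position 14 to position 48, so its length is 48 − 14 + 1 = 35 bp.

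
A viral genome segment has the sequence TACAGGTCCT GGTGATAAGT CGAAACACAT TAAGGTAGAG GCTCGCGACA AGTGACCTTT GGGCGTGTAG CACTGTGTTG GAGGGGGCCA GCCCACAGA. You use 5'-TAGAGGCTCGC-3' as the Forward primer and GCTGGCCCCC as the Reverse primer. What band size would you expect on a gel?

57 bp

Forward primer TAGAGGCTCGC is found on the top strand at positions 36–46.
Taking the reverse complement of GCTGGCCCCC gives GGGGGCCAGC, found at positions 83–92 on the template; the primer anneals here to the top strand with its 3' end pointing upstream.
The product runs from position 36 to position 92, so its length is 92 − 36 + 1 = 57 bp.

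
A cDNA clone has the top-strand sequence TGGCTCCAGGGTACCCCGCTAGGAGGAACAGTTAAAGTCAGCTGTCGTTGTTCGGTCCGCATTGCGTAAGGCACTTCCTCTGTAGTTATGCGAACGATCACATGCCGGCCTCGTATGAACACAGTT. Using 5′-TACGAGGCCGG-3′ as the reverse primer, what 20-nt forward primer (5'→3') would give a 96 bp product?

The reverse primer's reverse complement CCGGCCTCGTA matches the template at positions 105–115, so the product ends at position 115.
A 96 bp product then starts at position 115 − 96 + 1 = 20.
The forward primer is identical to the top strand there: TAGGAGGAACAGTTAAAGTC.

5'-TAGGAGGAACAGTTAAAGTC-3'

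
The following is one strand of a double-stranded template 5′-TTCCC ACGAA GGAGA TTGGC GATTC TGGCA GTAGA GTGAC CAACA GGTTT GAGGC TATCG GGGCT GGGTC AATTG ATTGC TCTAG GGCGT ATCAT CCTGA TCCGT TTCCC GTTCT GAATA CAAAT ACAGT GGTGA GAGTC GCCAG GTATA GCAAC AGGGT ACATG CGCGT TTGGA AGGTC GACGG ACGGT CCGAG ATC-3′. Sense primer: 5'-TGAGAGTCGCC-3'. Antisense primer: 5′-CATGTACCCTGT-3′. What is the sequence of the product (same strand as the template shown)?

Forward primer TGAGAGTCGCC is found on the top strand at positions 133–143.
The reverse primer's reverse complement is ACAGGGTACATG, which matches the template at positions 154–165.
The product is the template from position 133 through 165 (33 bp).

5'-TGAGAGTCGCCAGGTATAGCAACAGGGTACATG-3'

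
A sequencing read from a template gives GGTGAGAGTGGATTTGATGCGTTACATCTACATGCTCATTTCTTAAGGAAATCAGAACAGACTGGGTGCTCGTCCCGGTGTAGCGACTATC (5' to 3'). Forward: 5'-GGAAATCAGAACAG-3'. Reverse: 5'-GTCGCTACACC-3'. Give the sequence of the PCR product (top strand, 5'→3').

Forward primer GGAAATCAGAACAG is found on the top strand at positions 47–60.
The reverse primer's reverse complement is GGTGTAGCGAC, which matches the template at positions 77–87.
The product is the template from position 47 through 87 (41 bp).

5'-GGAAATCAGAACAGACTGGGTGCTCGTCCCGGTGTAGCGAC-3'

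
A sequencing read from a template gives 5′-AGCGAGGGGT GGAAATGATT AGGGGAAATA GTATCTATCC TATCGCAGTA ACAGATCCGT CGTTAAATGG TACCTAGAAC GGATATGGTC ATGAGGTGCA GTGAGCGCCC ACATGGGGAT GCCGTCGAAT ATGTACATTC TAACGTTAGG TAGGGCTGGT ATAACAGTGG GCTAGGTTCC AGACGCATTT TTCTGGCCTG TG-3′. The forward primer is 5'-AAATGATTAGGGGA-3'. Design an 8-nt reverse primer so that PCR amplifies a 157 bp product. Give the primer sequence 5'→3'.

The forward primer binds at positions 13–26, so a 157 bp product ends at position 13 + 157 − 1 = 169.
The reverse primer anneals to the top strand over positions 162–169, i.e. to TAACAGTG.
Its sequence written 5'→3' is the reverse complement: CACTGTTA.

5'-CACTGTTA-3'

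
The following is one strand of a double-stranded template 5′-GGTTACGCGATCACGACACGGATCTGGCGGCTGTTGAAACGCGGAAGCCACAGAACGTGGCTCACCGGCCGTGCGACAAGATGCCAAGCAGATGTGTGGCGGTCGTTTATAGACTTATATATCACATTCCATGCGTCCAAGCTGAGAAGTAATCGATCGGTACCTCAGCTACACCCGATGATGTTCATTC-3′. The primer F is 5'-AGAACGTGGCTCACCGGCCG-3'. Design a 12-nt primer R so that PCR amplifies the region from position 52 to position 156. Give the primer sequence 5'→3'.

The product's 3' end on the top strand is position 156.
The reverse primer anneals to the top strand over positions 145–156, i.e. to AGAAGTAATCGA.
Its sequence written 5'→3' is the reverse complement: TCGATTACTTCT.

5'-TCGATTACTTCT-3'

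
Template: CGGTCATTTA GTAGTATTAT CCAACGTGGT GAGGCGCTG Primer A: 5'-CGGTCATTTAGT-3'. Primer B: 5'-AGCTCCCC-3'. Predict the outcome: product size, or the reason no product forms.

No product — primer B has no binding site in the template.

Primer B (AGCTCCCC) does not match the top strand, and its reverse complement GGGGAGCT does not match either.
With no annealing site for primer B, no amplification occurs.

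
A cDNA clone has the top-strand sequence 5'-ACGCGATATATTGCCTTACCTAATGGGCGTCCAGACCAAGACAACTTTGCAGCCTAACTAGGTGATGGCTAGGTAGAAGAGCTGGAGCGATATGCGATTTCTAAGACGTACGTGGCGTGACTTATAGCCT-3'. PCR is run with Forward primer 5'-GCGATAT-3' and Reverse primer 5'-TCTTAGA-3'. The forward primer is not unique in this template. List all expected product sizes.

104 bp, 20 bp

The forward primer GCGATAT matches the top strand at positions 3–9, 87–93.
The reverse primer's reverse complement is TCTAAGA, matching at positions 100–106.
Each forward site pairs with the reverse site to give a product ending at position 106: sizes 104, 20 bp.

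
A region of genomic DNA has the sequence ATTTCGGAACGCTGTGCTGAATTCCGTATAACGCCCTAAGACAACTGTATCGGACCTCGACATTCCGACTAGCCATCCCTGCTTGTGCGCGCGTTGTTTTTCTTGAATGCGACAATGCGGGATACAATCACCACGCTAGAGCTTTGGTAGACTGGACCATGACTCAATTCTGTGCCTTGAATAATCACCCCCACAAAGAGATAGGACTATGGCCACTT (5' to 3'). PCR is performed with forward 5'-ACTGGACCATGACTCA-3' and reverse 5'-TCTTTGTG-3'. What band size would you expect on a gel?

Scanning the template, ACTGGACCATGACTCA occurs at positions 151–166; this primer anneals to the bottom strand there with its 3' end pointing downstream.
Taking the reverse complement of TCTTTGTG gives CACAAAGA, found at positions 192–199 on the template; the primer anneals here to the top strand with its 3' end pointing upstream.
Product length = (reverse-primer end) − (forward-primer start) + 1 = 199 − 151 + 1 = 49 bp.

49 bp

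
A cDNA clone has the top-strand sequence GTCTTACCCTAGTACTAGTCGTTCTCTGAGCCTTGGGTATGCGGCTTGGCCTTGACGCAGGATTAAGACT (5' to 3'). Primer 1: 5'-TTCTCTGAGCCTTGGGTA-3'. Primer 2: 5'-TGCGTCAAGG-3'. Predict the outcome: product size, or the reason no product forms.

Primer 1 (TTCTCTGAGCCTTGGGTA) matches the top strand at positions 22–39; it acts as a forward primer.
Primer 2's reverse complement is CCTTGACGCA, matching the top strand at positions 50–59; it acts as a reverse primer.
The 3' ends face each other across positions 22–59, giving a 38 bp product.

Yes — a 38 bp product.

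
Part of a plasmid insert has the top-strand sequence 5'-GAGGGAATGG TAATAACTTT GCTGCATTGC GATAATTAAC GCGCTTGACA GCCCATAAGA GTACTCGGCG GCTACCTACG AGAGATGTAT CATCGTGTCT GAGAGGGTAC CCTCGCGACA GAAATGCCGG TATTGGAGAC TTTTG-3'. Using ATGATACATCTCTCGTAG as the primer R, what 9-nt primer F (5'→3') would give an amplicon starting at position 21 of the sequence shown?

The reverse primer's reverse complement CTACGAGAGATGTATCAT matches the template at positions 76–93; the product starts at position 21.
The forward primer is identical to the top strand over positions 21–29: GCTGCATTG.

5'-GCTGCATTG-3'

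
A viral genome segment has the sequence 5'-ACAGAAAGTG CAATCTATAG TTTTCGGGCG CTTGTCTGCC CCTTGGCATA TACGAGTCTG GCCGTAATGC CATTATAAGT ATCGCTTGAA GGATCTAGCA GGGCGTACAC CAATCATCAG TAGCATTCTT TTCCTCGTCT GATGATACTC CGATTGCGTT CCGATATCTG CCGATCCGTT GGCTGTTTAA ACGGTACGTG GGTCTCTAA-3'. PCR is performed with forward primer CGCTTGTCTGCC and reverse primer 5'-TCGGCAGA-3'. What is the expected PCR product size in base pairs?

Forward primer CGCTTGTCTGCC is found on the top strand at positions 29–40.
Reverse complement of the reverse primer: TCTGCCGA. This occurs on the top strand at positions 167–174.
The product runs from position 29 to position 174, so its length is 174 − 29 + 1 = 146 bp.

146 bp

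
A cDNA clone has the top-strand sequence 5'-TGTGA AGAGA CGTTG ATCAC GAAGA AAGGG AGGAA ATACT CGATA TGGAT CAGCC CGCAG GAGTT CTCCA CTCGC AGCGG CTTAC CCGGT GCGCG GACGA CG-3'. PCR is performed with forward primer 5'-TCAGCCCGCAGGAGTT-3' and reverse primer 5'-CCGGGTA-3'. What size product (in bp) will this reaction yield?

Forward primer TCAGCCCGCAGGAGTT is found on the top strand at positions 50–65.
Taking the reverse complement of CCGGGTA gives TACCCGG, found at positions 83–89 on the template; the primer anneals here to the top strand with its 3' end pointing upstream.
Product length = (reverse-primer end) − (forward-primer start) + 1 = 89 − 50 + 1 = 40 bp.

40 bp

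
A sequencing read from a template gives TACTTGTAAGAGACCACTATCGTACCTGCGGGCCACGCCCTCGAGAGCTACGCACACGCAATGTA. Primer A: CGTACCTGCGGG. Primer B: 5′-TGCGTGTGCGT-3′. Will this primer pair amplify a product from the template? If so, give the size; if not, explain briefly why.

Yes — a 40 bp product.

Primer A (CGTACCTGCGGG) matches the top strand at positions 21–32; it acts as a forward primer.
Primer B's reverse complement is ACGCACACGCA, matching the top strand at positions 50–60; it acts as a reverse primer.
The 3' ends face each other across positions 21–60, giving a 40 bp product.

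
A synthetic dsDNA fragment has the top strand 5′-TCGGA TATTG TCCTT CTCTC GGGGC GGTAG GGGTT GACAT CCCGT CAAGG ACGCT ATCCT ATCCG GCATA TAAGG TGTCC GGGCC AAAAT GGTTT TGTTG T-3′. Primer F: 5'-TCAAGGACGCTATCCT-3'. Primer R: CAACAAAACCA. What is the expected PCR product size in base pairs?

56 bp

The forward primer matches the template at positions 45–60.
Reverse complement of the reverse primer: TGGTTTTGTTG. This occurs on the top strand at positions 90–100.
Product length = (reverse-primer end) − (forward-primer start) + 1 = 100 − 45 + 1 = 56 bp.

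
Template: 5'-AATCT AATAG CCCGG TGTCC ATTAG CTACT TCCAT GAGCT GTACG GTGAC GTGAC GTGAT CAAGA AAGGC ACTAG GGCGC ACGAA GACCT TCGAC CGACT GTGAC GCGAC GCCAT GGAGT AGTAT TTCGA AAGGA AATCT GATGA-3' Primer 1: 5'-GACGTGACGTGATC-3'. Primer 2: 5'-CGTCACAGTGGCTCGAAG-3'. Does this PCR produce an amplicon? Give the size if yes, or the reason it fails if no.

No product — primer 2 has no binding site in the template.

Primer 2 (CGTCACAGTGGCTCGAAG) does not match the top strand, and its reverse complement CTTCGAGCCACTGTGACG does not match either.
With no annealing site for primer 2, no amplification occurs.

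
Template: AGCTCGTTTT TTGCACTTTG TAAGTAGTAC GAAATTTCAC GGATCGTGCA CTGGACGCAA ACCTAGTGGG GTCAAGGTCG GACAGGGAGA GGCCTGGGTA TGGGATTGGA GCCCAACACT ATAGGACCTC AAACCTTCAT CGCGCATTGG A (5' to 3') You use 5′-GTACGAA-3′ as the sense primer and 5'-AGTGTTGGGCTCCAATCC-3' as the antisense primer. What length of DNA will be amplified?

94 bp

Scanning the template, GTACGAA occurs at positions 27–33; this primer anneals to the bottom strand there with its 3' end pointing downstream.
Reverse complement of the reverse primer: GGATTGGAGCCCAACACT. This occurs on the top strand at positions 103–120.
The product runs from position 27 to position 120, so its length is 120 − 27 + 1 = 94 bp.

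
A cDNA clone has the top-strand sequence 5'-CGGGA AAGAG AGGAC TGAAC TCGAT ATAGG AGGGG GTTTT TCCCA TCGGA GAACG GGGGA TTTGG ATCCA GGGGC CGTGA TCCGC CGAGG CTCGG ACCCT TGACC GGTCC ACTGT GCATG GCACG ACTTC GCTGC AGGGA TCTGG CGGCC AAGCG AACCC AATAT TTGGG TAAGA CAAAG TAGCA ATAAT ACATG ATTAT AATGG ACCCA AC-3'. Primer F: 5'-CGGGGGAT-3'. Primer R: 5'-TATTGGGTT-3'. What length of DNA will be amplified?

111 bp

Scanning the template, CGGGGGAT occurs at positions 54–61; this primer anneals to the bottom strand there with its 3' end pointing downstream.
Reverse complement of the reverse primer: AACCCAATA. This occurs on the top strand at positions 156–164.
Amplicon spans positions 54–164: 111 bp.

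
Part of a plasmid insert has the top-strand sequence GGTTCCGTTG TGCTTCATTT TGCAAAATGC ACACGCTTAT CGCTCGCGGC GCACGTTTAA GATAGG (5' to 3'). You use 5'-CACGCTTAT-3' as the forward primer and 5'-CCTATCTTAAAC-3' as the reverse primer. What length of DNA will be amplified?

35 bp

Scanning the template, CACGCTTAT occurs at positions 32–40; this primer anneals to the bottom strand there with its 3' end pointing downstream.
Taking the reverse complement of CCTATCTTAAAC gives GTTTAAGATAGG, found at positions 55–66 on the template; the primer anneals here to the top strand with its 3' end pointing upstream.
The product runs from position 32 to position 66, so its length is 66 − 32 + 1 = 35 bp.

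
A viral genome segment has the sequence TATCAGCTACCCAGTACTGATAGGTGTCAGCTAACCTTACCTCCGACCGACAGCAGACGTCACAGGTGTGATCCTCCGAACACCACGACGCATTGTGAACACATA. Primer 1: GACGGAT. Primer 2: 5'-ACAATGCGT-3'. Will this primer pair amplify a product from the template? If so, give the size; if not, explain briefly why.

Primer 1 (GACGGAT) does not match the top strand, and its reverse complement ATCCGTC does not match either.
With no annealing site for primer 1, no amplification occurs.

No product — primer 1 has no binding site in the template.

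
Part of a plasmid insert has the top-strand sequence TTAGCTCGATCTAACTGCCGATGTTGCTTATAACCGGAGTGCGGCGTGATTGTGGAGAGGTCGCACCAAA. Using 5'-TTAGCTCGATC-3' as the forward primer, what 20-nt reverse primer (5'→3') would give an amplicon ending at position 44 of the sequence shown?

The forward primer binds at positions 1–11; the product's 3' end on the top strand is position 44.
The reverse primer anneals to the top strand over positions 25–44, i.e. to TGCTTATAACCGGAGTGCGG.
Its sequence written 5'→3' is the reverse complement: CCGCACTCCGGTTATAAGCA.

5'-CCGCACTCCGGTTATAAGCA-3'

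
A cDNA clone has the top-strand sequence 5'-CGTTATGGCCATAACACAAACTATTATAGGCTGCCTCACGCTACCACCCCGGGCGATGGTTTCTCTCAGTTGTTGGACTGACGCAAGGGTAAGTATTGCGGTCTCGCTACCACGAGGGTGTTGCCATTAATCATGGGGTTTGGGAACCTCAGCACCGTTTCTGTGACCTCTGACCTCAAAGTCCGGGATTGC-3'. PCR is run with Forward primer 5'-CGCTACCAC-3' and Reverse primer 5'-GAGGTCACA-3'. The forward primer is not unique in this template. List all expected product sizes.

The forward primer CGCTACCAC matches the top strand at positions 39–47, 105–113.
The reverse primer's reverse complement is TGTGACCTC, matching at positions 162–170.
Each forward site pairs with the reverse site to give a product ending at position 170: sizes 132, 66 bp.

132 bp, 66 bp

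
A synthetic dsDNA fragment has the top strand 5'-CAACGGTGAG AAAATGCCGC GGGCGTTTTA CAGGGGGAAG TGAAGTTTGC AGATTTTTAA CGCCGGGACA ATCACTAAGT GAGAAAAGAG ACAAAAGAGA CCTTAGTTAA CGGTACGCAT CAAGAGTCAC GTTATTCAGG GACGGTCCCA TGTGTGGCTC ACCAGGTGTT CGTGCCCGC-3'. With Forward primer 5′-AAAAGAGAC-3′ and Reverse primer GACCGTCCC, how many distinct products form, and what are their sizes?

The forward primer AAAAGAGAC matches the top strand at positions 84–92, 93–101.
The reverse primer's reverse complement is GGGACGGTC, matching at positions 139–147.
Each forward site pairs with the reverse site to give a product ending at position 147: sizes 64, 55 bp.

Two products: 64 bp, 55 bp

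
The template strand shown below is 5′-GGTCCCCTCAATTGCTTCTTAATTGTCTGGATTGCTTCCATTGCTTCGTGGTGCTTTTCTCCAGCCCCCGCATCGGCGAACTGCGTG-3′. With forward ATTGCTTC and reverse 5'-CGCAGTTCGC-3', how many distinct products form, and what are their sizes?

The forward primer ATTGCTTC matches the top strand at positions 11–18, 31–38, 40–47.
The reverse primer's reverse complement is GCGAACTGCG, matching at positions 76–85.
Each forward site pairs with the reverse site to give a product ending at position 85: sizes 75, 55, 46 bp.

Three products: 75 bp, 55 bp, 46 bp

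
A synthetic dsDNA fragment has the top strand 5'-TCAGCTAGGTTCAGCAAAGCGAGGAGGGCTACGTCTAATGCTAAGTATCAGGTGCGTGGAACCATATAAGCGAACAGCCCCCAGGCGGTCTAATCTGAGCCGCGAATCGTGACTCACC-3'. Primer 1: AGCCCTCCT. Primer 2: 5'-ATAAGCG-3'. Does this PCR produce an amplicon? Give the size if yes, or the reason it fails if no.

Primer 1 (AGCCCTCCT) has reverse complement AGGAGGGCT, which matches the top strand at positions 22–30; primer 1 anneals to the top strand there with its 3' end pointing upstream toward position 22.
Primer 2 (ATAAGCG) matches the top strand directly at positions 66–72; it anneals to the bottom strand with its 3' end pointing downstream toward position 72.
The 3' ends diverge (primer 1 extends toward position 1, primer 2 toward position 118), so the primers never converge on a shared product.

No product — the primers' 3' ends point away from each other.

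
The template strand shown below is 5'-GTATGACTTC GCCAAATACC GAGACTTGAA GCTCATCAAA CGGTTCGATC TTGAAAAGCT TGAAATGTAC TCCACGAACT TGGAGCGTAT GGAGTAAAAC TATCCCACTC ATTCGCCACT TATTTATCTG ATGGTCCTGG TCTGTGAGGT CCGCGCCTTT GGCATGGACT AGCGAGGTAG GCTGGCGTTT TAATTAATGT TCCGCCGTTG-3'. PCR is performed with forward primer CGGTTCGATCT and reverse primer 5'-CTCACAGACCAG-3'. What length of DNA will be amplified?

Scanning the template, CGGTTCGATCT occurs at positions 41–51; this primer anneals to the bottom strand there with its 3' end pointing downstream.
Taking the reverse complement of CTCACAGACCAG gives CTGGTCTGTGAG, found at positions 137–148 on the template; the primer anneals here to the top strand with its 3' end pointing upstream.
Product length = (reverse-primer end) − (forward-primer start) + 1 = 148 − 41 + 1 = 108 bp.

108 bp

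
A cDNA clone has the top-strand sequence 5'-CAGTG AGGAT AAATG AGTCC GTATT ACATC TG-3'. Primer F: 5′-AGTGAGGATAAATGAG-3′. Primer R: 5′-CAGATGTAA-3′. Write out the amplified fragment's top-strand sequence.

5'-AGTGAGGATAAATGAGTCCGTATTACATCTG-3'

Scanning the template, AGTGAGGATAAATGAG occurs at positions 2–17; this primer anneals to the bottom strand there with its 3' end pointing downstream.
Taking the reverse complement of CAGATGTAA gives TTACATCTG, found at positions 24–32 on the template; the primer anneals here to the top strand with its 3' end pointing upstream.
The product is the template from position 2 through 32 (31 bp).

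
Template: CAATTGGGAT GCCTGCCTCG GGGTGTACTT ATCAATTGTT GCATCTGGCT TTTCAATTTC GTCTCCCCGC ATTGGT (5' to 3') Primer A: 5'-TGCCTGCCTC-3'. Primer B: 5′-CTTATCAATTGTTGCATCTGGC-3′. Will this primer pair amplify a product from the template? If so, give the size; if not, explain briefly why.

Primer A (TGCCTGCCTC) matches the top strand at positions 10–19 (3' end points downstream).
Primer B (CTTATCAATTGTTGCATCTGGC) also matches the top strand directly, at positions 28–49 — its reverse complement GCCAGATGCAACAATTGATAAG is not present.
Both primers anneal to the bottom strand with 3' ends pointing the same way, so neither can prime synthesis back toward the other.

No product — both primers anneal to the same strand and extend in the same direction.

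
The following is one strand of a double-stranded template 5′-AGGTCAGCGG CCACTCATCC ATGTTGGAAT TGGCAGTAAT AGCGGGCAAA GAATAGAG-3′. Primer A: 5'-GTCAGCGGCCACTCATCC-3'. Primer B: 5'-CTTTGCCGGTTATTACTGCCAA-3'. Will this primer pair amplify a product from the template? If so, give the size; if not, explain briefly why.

No product — primer B has no binding site in the template.

Primer B (CTTTGCCGGTTATTACTGCCAA) does not match the top strand, and its reverse complement TTGGCAGTAATAACCGGCAAAG does not match either.
With no annealing site for primer B, no amplification occurs.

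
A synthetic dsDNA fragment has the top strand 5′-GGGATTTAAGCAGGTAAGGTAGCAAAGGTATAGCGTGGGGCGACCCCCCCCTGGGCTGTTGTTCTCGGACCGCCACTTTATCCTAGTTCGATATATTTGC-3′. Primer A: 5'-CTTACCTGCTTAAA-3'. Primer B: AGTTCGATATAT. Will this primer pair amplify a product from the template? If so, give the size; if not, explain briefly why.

Primer A (CTTACCTGCTTAAA) has reverse complement TTTAAGCAGGTAAG, which matches the top strand at positions 5–18; primer A anneals to the top strand there with its 3' end pointing upstream toward position 5.
Primer B (AGTTCGATATAT) matches the top strand directly at positions 85–96; it anneals to the bottom strand with its 3' end pointing downstream toward position 96.
The 3' ends diverge (primer A extends toward position 1, primer B toward position 100), so the primers never converge on a shared product.

No product — the primers' 3' ends point away from each other.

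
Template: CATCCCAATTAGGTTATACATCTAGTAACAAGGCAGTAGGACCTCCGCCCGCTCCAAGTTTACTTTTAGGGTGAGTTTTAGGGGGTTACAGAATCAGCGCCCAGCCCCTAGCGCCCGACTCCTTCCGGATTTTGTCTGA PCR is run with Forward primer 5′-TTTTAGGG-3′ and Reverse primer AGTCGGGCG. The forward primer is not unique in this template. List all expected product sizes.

The forward primer TTTTAGGG matches the top strand at positions 64–71, 76–83.
The reverse primer's reverse complement is CGCCCGACT, matching at positions 112–120.
Each forward site pairs with the reverse site to give a product ending at position 120: sizes 57, 45 bp.

57 bp, 45 bp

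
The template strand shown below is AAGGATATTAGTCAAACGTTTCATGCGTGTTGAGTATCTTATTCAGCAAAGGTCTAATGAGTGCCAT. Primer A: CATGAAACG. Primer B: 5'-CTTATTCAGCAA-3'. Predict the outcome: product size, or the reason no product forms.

Primer A (CATGAAACG) has reverse complement CGTTTCATG, which matches the top strand at positions 17–25; primer A anneals to the top strand there with its 3' end pointing upstream toward position 17.
Primer B (CTTATTCAGCAA) matches the top strand directly at positions 38–49; it anneals to the bottom strand with its 3' end pointing downstream toward position 49.
The 3' ends diverge (primer A extends toward position 1, primer B toward position 67), so the primers never converge on a shared product.

No product — the primers' 3' ends point away from each other.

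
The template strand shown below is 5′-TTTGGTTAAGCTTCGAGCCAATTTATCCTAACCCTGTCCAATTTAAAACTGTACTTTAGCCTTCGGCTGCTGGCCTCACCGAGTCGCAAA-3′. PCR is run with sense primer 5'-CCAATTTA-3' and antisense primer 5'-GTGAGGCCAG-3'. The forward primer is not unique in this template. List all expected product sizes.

62 bp, 42 bp

The forward primer CCAATTTA matches the top strand at positions 18–25, 38–45.
The reverse primer's reverse complement is CTGGCCTCAC, matching at positions 70–79.
Each forward site pairs with the reverse site to give a product ending at position 79: sizes 62, 42 bp.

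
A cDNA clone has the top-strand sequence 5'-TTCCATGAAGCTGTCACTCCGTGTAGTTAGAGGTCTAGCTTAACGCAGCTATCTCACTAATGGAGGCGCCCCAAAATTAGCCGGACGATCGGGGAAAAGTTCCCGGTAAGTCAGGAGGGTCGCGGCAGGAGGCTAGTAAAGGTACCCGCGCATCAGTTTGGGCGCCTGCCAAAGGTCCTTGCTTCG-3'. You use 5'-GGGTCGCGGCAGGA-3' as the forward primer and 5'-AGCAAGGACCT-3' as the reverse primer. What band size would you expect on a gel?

Forward primer GGGTCGCGGCAGGA is found on the top strand at positions 117–130.
The reverse primer's reverse complement is AGGTCCTTGCT, which matches the template at positions 173–183.
Amplicon spans positions 117–183: 67 bp.

67 bp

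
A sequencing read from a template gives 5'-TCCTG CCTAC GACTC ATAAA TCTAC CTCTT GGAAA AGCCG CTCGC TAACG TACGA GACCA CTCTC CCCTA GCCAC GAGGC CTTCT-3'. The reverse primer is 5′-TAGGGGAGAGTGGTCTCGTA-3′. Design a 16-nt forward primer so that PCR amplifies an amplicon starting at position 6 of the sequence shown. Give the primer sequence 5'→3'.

5'-CCTACGACTCATAAAT-3'

The reverse primer's reverse complement TACGAGACCACTCTCCCCTA matches the template at positions 51–70; the product starts at position 6.
The forward primer is identical to the top strand over positions 6–21: CCTACGACTCATAAAT.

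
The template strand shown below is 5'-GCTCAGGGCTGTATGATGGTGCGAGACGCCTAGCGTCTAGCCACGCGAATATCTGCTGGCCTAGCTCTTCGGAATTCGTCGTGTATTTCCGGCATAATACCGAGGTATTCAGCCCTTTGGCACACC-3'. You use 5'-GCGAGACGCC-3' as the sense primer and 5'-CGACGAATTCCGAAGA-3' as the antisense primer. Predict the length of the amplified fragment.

61 bp

Scanning the template, GCGAGACGCC occurs at positions 21–30; this primer anneals to the bottom strand there with its 3' end pointing downstream.
Reverse complement of the reverse primer: TCTTCGGAATTCGTCG. This occurs on the top strand at positions 66–81.
Amplicon spans positions 21–81: 61 bp.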